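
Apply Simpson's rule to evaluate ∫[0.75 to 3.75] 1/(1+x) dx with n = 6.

f(x) = 1/(1+x)
a = 0.75, b = 3.75, n = 6
h = (b - a)/n = 0.500000

Simpson's rule: (h/3)[f(x₀) + 4f(x₁) + 2f(x₂) + ... + f(xₙ)]

x_0 = 0.7500, f(x_0) = 0.571429, coefficient = 1
x_1 = 1.2500, f(x_1) = 0.444444, coefficient = 4
x_2 = 1.7500, f(x_2) = 0.363636, coefficient = 2
x_3 = 2.2500, f(x_3) = 0.307692, coefficient = 4
x_4 = 2.7500, f(x_4) = 0.266667, coefficient = 2
x_5 = 3.2500, f(x_5) = 0.235294, coefficient = 4
x_6 = 3.7500, f(x_6) = 0.210526, coefficient = 1

I ≈ (0.500000/3) × 5.992284 = 0.998714
Exact value: 0.998529
Error: 0.000185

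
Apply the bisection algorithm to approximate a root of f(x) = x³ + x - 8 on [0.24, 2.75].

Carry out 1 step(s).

f(x) = x³ + x - 8
Initial interval: [0.24, 2.75]

Iteration 1:
  c_1 = (0.240000 + 2.750000)/2 = 1.495000
  f(c_1) = f(1.495000) = -3.163638
  f(a) × f(c) ≥ 0, new interval: [1.495000, 2.750000]

After 1 iteration(s), the approximation is c_1 = 1.495000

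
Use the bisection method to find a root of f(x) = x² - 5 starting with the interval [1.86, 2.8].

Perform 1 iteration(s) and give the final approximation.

f(x) = x² - 5
Initial interval: [1.86, 2.8]

Iteration 1:
  c_1 = (1.860000 + 2.800000)/2 = 2.330000
  f(c_1) = f(2.330000) = 0.428900
  f(a) × f(c) < 0, new interval: [1.860000, 2.330000]

After 1 iteration(s), the approximation is c_1 = 2.330000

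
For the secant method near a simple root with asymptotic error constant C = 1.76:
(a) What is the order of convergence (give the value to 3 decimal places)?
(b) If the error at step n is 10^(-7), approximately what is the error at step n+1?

(a) Secant method has superlinear convergence with order φ = (1+√5)/2 ≈ 1.618.
    This means |e_{n+1}| ≈ C|e_n|^1.618.

(b) With |e_n| = 10^(-7) and C = 1.76:
    |e_{n+1}| ≈ 1.76 × (10^(-7))^1.618 = 1.76 × 10^(-11.33)

(a) ≈ 1.618 (golden ratio); (b) |e_{n+1}| ≈ 8.304e-12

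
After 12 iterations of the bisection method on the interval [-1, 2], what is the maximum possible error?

Bisection error bound: |error| ≤ (b-a)/2^n
|error| ≤ (2 - (-1))/2^12 = 3/2^12
|error| ≤ 0.0007324219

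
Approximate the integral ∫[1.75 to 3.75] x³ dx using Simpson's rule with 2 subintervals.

f(x) = x³
a = 1.75, b = 3.75, n = 2
h = (b - a)/n = 1.000000

Simpson's rule: (h/3)[f(x₀) + 4f(x₁) + 2f(x₂) + ... + f(xₙ)]

x_0 = 1.7500, f(x_0) = 5.359375, coefficient = 1
x_1 = 2.7500, f(x_1) = 20.796875, coefficient = 4
x_2 = 3.7500, f(x_2) = 52.734375, coefficient = 1

I ≈ (1.000000/3) × 141.281250 = 47.093750
Exact value: 47.093750
Error: 0.000000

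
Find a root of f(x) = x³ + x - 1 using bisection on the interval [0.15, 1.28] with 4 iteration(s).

f(x) = x³ + x - 1
Initial interval: [0.15, 1.28]

Iteration 1:
  c_1 = (0.150000 + 1.280000)/2 = 0.715000
  f(c_1) = f(0.715000) = 0.080526
  f(a) × f(c) < 0, new interval: [0.150000, 0.715000]
Iteration 2:
  c_2 = (0.150000 + 0.715000)/2 = 0.432500
  f(c_2) = f(0.432500) = -0.486598
  f(a) × f(c) ≥ 0, new interval: [0.432500, 0.715000]
Iteration 3:
  c_3 = (0.432500 + 0.715000)/2 = 0.573750
  f(c_3) = f(0.573750) = -0.237378
  f(a) × f(c) ≥ 0, new interval: [0.573750, 0.715000]
Iteration 4:
  c_4 = (0.573750 + 0.715000)/2 = 0.644375
  f(c_4) = f(0.644375) = -0.088068
  f(a) × f(c) ≥ 0, new interval: [0.644375, 0.715000]

After 4 iteration(s), the approximation is c_4 = 0.644375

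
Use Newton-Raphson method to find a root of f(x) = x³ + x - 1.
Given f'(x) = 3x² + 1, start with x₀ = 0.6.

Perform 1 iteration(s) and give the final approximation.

f(x) = x³ + x - 1
f'(x) = 3x² + 1
x₀ = 0.6

Newton-Raphson formula: x_{n+1} = x_n - f(x_n)/f'(x_n)

Iteration 1:
  f(0.600000) = -0.184000
  f'(0.600000) = 2.080000
  x_1 = 0.600000 - (-0.184000)/2.080000 = 0.688462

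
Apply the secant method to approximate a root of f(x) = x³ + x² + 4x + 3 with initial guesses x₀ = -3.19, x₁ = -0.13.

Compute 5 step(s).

f(x) = x³ + x² + 4x + 3
x₀ = -3.19, x₁ = -0.13

Secant formula: x_{n+1} = x_n - f(x_n)(x_n - x_{n-1})/(f(x_n) - f(x_{n-1}))

Iteration 1:
  f(-3.190000) = -32.045659
  f(-0.130000) = 2.494703
  x_2 = -0.130000 - 2.494703×(-0.130000 - (-3.190000))/(2.494703 - (-32.045659))
       = -0.351011
Iteration 2:
  f(-0.130000) = 2.494703
  f(-0.351011) = 1.675918
  x_3 = -0.351011 - 1.675918×(-0.351011 - (-0.130000))/(1.675918 - 2.494703)
       = -0.803383
Iteration 3:
  f(-0.351011) = 1.675918
  f(-0.803383) = -0.086632
  x_4 = -0.803383 - (-0.086632)×(-0.803383 - (-0.351011))/(-0.086632 - 1.675918)
       = -0.781149
Iteration 4:
  f(-0.803383) = -0.086632
  f(-0.781149) = 0.008948
  x_5 = -0.781149 - 0.008948×(-0.781149 - (-0.803383))/(0.008948 - (-0.086632))
       = -0.783230
Iteration 5:
  f(-0.781149) = 0.008948
  f(-0.783230) = 0.000057
  x_6 = -0.783230 - 0.000057×(-0.783230 - (-0.781149))/(0.000057 - 0.008948)
       = -0.783243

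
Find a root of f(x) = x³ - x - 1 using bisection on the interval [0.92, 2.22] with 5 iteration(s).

f(x) = x³ - x - 1
Initial interval: [0.92, 2.22]

Iteration 1:
  c_1 = (0.920000 + 2.220000)/2 = 1.570000
  f(c_1) = f(1.570000) = 1.299893
  f(a) × f(c) < 0, new interval: [0.920000, 1.570000]
Iteration 2:
  c_2 = (0.920000 + 1.570000)/2 = 1.245000
  f(c_2) = f(1.245000) = -0.315219
  f(a) × f(c) ≥ 0, new interval: [1.245000, 1.570000]
Iteration 3:
  c_3 = (1.245000 + 1.570000)/2 = 1.407500
  f(c_3) = f(1.407500) = 0.380837
  f(a) × f(c) < 0, new interval: [1.245000, 1.407500]
Iteration 4:
  c_4 = (1.245000 + 1.407500)/2 = 1.326250
  f(c_4) = f(1.326250) = 0.006543
  f(a) × f(c) < 0, new interval: [1.245000, 1.326250]
Iteration 5:
  c_5 = (1.245000 + 1.326250)/2 = 1.285625
  f(c_5) = f(1.285625) = -0.160703
  f(a) × f(c) ≥ 0, new interval: [1.285625, 1.326250]

After 5 iteration(s), the approximation is c_5 = 1.285625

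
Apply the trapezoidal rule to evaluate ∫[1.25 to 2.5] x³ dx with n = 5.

f(x) = x³
a = 1.25, b = 2.5, n = 5
h = (b - a)/n = 0.250000

Trapezoidal rule: (h/2)[f(x₀) + 2f(x₁) + 2f(x₂) + ... + f(xₙ)]

x_0 = 1.2500, f(x_0) = 1.953125, coefficient = 1
x_1 = 1.5000, f(x_1) = 3.375000, coefficient = 2
x_2 = 1.7500, f(x_2) = 5.359375, coefficient = 2
x_3 = 2.0000, f(x_3) = 8.000000, coefficient = 2
x_4 = 2.2500, f(x_4) = 11.390625, coefficient = 2
x_5 = 2.5000, f(x_5) = 15.625000, coefficient = 1

I ≈ (0.250000/2) × 73.828125 = 9.228516
Exact value: 9.155273
Error: 0.073242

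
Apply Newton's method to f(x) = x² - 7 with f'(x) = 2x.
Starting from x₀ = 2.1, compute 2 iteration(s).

f(x) = x² - 7
f'(x) = 2x
x₀ = 2.1

Newton-Raphson formula: x_{n+1} = x_n - f(x_n)/f'(x_n)

Iteration 1:
  f(2.100000) = -2.590000
  f'(2.100000) = 4.200000
  x_1 = 2.100000 - (-2.590000)/4.200000 = 2.716667
Iteration 2:
  f(2.716667) = 0.380278
  f'(2.716667) = 5.433333
  x_2 = 2.716667 - 0.380278/5.433333 = 2.646677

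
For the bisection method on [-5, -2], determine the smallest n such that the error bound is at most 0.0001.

We need (b-a)/2^n ≤ 0.0001
(-2 - (-5))/2^n ≤ 0.0001
3/2^n ≤ 0.0001
2^n ≥ 30000
n ≥ log₂(30000) = 14.87
n ≥ 15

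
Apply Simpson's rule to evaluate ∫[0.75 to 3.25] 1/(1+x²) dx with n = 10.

f(x) = 1/(1+x²)
a = 0.75, b = 3.25, n = 10
h = (b - a)/n = 0.250000

Simpson's rule: (h/3)[f(x₀) + 4f(x₁) + 2f(x₂) + ... + f(xₙ)]

x_0 = 0.7500, f(x_0) = 0.640000, coefficient = 1
x_1 = 1.0000, f(x_1) = 0.500000, coefficient = 4
x_2 = 1.2500, f(x_2) = 0.390244, coefficient = 2
x_3 = 1.5000, f(x_3) = 0.307692, coefficient = 4
x_4 = 1.7500, f(x_4) = 0.246154, coefficient = 2
x_5 = 2.0000, f(x_5) = 0.200000, coefficient = 4
x_6 = 2.2500, f(x_6) = 0.164948, coefficient = 2
x_7 = 2.5000, f(x_7) = 0.137931, coefficient = 4
x_8 = 2.7500, f(x_8) = 0.116788, coefficient = 2
x_9 = 3.0000, f(x_9) = 0.100000, coefficient = 4
x_10 = 3.2500, f(x_10) = 0.086486, coefficient = 1

I ≈ (0.250000/3) × 7.545249 = 0.628771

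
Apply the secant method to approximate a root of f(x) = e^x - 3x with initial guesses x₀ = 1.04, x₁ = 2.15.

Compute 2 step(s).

f(x) = e^x - 3x
x₀ = 1.04, x₁ = 2.15

Secant formula: x_{n+1} = x_n - f(x_n)(x_n - x_{n-1})/(f(x_n) - f(x_{n-1}))

Iteration 1:
  f(1.040000) = -0.290783
  f(2.150000) = 2.134858
  x_2 = 2.150000 - 2.134858×(2.150000 - 1.040000)/(2.134858 - (-0.290783))
       = 1.173065
Iteration 2:
  f(2.150000) = 2.134858
  f(1.173065) = -0.287312
  x_3 = 1.173065 - (-0.287312)×(1.173065 - 2.150000)/(-0.287312 - 2.134858)
       = 1.288947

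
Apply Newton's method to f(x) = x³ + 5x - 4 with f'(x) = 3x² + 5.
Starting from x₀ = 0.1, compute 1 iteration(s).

f(x) = x³ + 5x - 4
f'(x) = 3x² + 5
x₀ = 0.1

Newton-Raphson formula: x_{n+1} = x_n - f(x_n)/f'(x_n)

Iteration 1:
  f(0.100000) = -3.499000
  f'(0.100000) = 5.030000
  x_1 = 0.100000 - (-3.499000)/5.030000 = 0.795626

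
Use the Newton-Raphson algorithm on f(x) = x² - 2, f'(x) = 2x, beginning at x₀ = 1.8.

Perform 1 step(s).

f(x) = x² - 2
f'(x) = 2x
x₀ = 1.8

Newton-Raphson formula: x_{n+1} = x_n - f(x_n)/f'(x_n)

Iteration 1:
  f(1.800000) = 1.240000
  f'(1.800000) = 3.600000
  x_1 = 1.800000 - 1.240000/3.600000 = 1.455556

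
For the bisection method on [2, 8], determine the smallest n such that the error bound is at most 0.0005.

We need (b-a)/2^n ≤ 0.0005
(8 - 2)/2^n ≤ 0.0005
6/2^n ≤ 0.0005
2^n ≥ 12000
n ≥ log₂(12000) = 13.55
n ≥ 14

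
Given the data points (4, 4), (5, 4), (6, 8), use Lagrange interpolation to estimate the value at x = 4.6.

Lagrange interpolation formula:
P(x) = Σ yᵢ × Lᵢ(x)
where Lᵢ(x) = Π_{j≠i} (x - xⱼ)/(xᵢ - xⱼ)

L_0(4.6) = (4.6 - 5)/(4 - 5) × (4.6 - 6)/(4 - 6) = 0.280000
L_1(4.6) = (4.6 - 4)/(5 - 4) × (4.6 - 6)/(5 - 6) = 0.840000
L_2(4.6) = (4.6 - 4)/(6 - 4) × (4.6 - 5)/(6 - 5) = -0.120000

P(4.6) = 4×L_0(4.6) + 4×L_1(4.6) + 8×L_2(4.6)
P(4.6) = 3.520000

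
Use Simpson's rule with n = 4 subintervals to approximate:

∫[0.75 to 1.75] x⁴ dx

f(x) = x⁴
a = 0.75, b = 1.75, n = 4
h = (b - a)/n = 0.250000

Simpson's rule: (h/3)[f(x₀) + 4f(x₁) + 2f(x₂) + ... + f(xₙ)]

x_0 = 0.7500, f(x_0) = 0.316406, coefficient = 1
x_1 = 1.0000, f(x_1) = 1.000000, coefficient = 4
x_2 = 1.2500, f(x_2) = 2.441406, coefficient = 2
x_3 = 1.5000, f(x_3) = 5.062500, coefficient = 4
x_4 = 1.7500, f(x_4) = 9.378906, coefficient = 1

I ≈ (0.250000/3) × 38.828125 = 3.235677
Exact value: 3.235156
Error: 0.000521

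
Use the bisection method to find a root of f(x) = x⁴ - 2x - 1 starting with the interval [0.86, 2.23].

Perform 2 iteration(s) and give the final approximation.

f(x) = x⁴ - 2x - 1
Initial interval: [0.86, 2.23]

Iteration 1:
  c_1 = (0.860000 + 2.230000)/2 = 1.545000
  f(c_1) = f(1.545000) = 1.607888
  f(a) × f(c) < 0, new interval: [0.860000, 1.545000]
Iteration 2:
  c_2 = (0.860000 + 1.545000)/2 = 1.202500
  f(c_2) = f(1.202500) = -1.314066
  f(a) × f(c) ≥ 0, new interval: [1.202500, 1.545000]

After 2 iteration(s), the approximation is c_2 = 1.202500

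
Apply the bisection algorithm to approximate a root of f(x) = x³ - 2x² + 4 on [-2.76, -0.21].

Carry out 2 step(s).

f(x) = x³ - 2x² + 4
Initial interval: [-2.76, -0.21]

Iteration 1:
  c_1 = (-2.760000 + (-0.210000))/2 = -1.485000
  f(c_1) = f(-1.485000) = -3.685209
  f(a) × f(c) ≥ 0, new interval: [-1.485000, -0.210000]
Iteration 2:
  c_2 = (-1.485000 + (-0.210000))/2 = -0.847500
  f(c_2) = f(-0.847500) = 1.954765
  f(a) × f(c) < 0, new interval: [-1.485000, -0.847500]

After 2 iteration(s), the approximation is c_2 = -0.847500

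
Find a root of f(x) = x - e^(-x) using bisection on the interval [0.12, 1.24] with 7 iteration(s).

f(x) = x - e^(-x)
Initial interval: [0.12, 1.24]

Iteration 1:
  c_1 = (0.120000 + 1.240000)/2 = 0.680000
  f(c_1) = f(0.680000) = 0.173383
  f(a) × f(c) < 0, new interval: [0.120000, 0.680000]
Iteration 2:
  c_2 = (0.120000 + 0.680000)/2 = 0.400000
  f(c_2) = f(0.400000) = -0.270320
  f(a) × f(c) ≥ 0, new interval: [0.400000, 0.680000]
Iteration 3:
  c_3 = (0.400000 + 0.680000)/2 = 0.540000
  f(c_3) = f(0.540000) = -0.042748
  f(a) × f(c) ≥ 0, new interval: [0.540000, 0.680000]
Iteration 4:
  c_4 = (0.540000 + 0.680000)/2 = 0.610000
  f(c_4) = f(0.610000) = 0.066649
  f(a) × f(c) < 0, new interval: [0.540000, 0.610000]
Iteration 5:
  c_5 = (0.540000 + 0.610000)/2 = 0.575000
  f(c_5) = f(0.575000) = 0.012295
  f(a) × f(c) < 0, new interval: [0.540000, 0.575000]
Iteration 6:
  c_6 = (0.540000 + 0.575000)/2 = 0.557500
  f(c_6) = f(0.557500) = -0.015139
  f(a) × f(c) ≥ 0, new interval: [0.557500, 0.575000]
Iteration 7:
  c_7 = (0.557500 + 0.575000)/2 = 0.566250
  f(c_7) = f(0.566250) = -0.001400
  f(a) × f(c) ≥ 0, new interval: [0.566250, 0.575000]

After 7 iteration(s), the approximation is c_7 = 0.566250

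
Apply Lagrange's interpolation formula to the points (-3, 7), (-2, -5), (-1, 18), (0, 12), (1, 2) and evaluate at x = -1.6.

Lagrange interpolation formula:
P(x) = Σ yᵢ × Lᵢ(x)
where Lᵢ(x) = Π_{j≠i} (x - xⱼ)/(xᵢ - xⱼ)

L_0(-1.6) = (-1.6 - (-2))/(-3 - (-2)) × (-1.6 - (-1))/(-3 - (-1)) × (-1.6 - 0)/(-3 - 0) × (-1.6 - 1)/(-3 - 1) = -0.041600
L_1(-1.6) = (-1.6 - (-3))/(-2 - (-3)) × (-1.6 - (-1))/(-2 - (-1)) × (-1.6 - 0)/(-2 - 0) × (-1.6 - 1)/(-2 - 1) = 0.582400
L_2(-1.6) = (-1.6 - (-3))/(-1 - (-3)) × (-1.6 - (-2))/(-1 - (-2)) × (-1.6 - 0)/(-1 - 0) × (-1.6 - 1)/(-1 - 1) = 0.582400
L_3(-1.6) = (-1.6 - (-3))/(0 - (-3)) × (-1.6 - (-2))/(0 - (-2)) × (-1.6 - (-1))/(0 - (-1)) × (-1.6 - 1)/(0 - 1) = -0.145600
L_4(-1.6) = (-1.6 - (-3))/(1 - (-3)) × (-1.6 - (-2))/(1 - (-2)) × (-1.6 - (-1))/(1 - (-1)) × (-1.6 - 0)/(1 - 0) = 0.022400

P(-1.6) = 7×L_0(-1.6) + (-5)×L_1(-1.6) + 18×L_2(-1.6) + 12×L_3(-1.6) + 2×L_4(-1.6)
P(-1.6) = 5.577600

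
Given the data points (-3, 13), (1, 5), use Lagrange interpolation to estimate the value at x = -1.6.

Lagrange interpolation formula:
P(x) = Σ yᵢ × Lᵢ(x)
where Lᵢ(x) = Π_{j≠i} (x - xⱼ)/(xᵢ - xⱼ)

L_0(-1.6) = (-1.6 - 1)/(-3 - 1) = 0.650000
L_1(-1.6) = (-1.6 - (-3))/(1 - (-3)) = 0.350000

P(-1.6) = 13×L_0(-1.6) + 5×L_1(-1.6)
P(-1.6) = 10.200000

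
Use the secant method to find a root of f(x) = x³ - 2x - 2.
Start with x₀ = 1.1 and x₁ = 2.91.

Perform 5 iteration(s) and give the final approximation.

f(x) = x³ - 2x - 2
x₀ = 1.1, x₁ = 2.91

Secant formula: x_{n+1} = x_n - f(x_n)(x_n - x_{n-1})/(f(x_n) - f(x_{n-1}))

Iteration 1:
  f(1.100000) = -2.869000
  f(2.910000) = 16.822171
  x_2 = 2.910000 - 16.822171×(2.910000 - 1.100000)/(16.822171 - (-2.869000))
       = 1.363717
Iteration 2:
  f(2.910000) = 16.822171
  f(1.363717) = -2.191298
  x_3 = 1.363717 - (-2.191298)×(1.363717 - 2.910000)/(-2.191298 - 16.822171)
       = 1.541925
Iteration 3:
  f(1.363717) = -2.191298
  f(1.541925) = -1.417871
  x_4 = 1.541925 - (-1.417871)×(1.541925 - 1.363717)/(-1.417871 - (-2.191298))
       = 1.868623
Iteration 4:
  f(1.541925) = -1.417871
  f(1.868623) = 0.787524
  x_5 = 1.868623 - 0.787524×(1.868623 - 1.541925)/(0.787524 - (-1.417871))
       = 1.751963
Iteration 5:
  f(1.868623) = 0.787524
  f(1.751963) = -0.126497
  x_6 = 1.751963 - (-0.126497)×(1.751963 - 1.868623)/(-0.126497 - 0.787524)
       = 1.768108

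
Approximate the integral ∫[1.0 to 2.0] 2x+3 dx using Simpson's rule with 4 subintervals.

f(x) = 2x+3
a = 1.0, b = 2.0, n = 4
h = (b - a)/n = 0.250000

Simpson's rule: (h/3)[f(x₀) + 4f(x₁) + 2f(x₂) + ... + f(xₙ)]

x_0 = 1.0000, f(x_0) = 5.000000, coefficient = 1
x_1 = 1.2500, f(x_1) = 5.500000, coefficient = 4
x_2 = 1.5000, f(x_2) = 6.000000, coefficient = 2
x_3 = 1.7500, f(x_3) = 6.500000, coefficient = 4
x_4 = 2.0000, f(x_4) = 7.000000, coefficient = 1

I ≈ (0.250000/3) × 72.000000 = 6.000000
Exact value: 6.000000
Error: 0.000000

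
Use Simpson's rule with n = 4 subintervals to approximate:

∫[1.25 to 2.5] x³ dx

f(x) = x³
a = 1.25, b = 2.5, n = 4
h = (b - a)/n = 0.312500

Simpson's rule: (h/3)[f(x₀) + 4f(x₁) + 2f(x₂) + ... + f(xₙ)]

x_0 = 1.2500, f(x_0) = 1.953125, coefficient = 1
x_1 = 1.5625, f(x_1) = 3.814697, coefficient = 4
x_2 = 1.8750, f(x_2) = 6.591797, coefficient = 2
x_3 = 2.1875, f(x_3) = 10.467529, coefficient = 4
x_4 = 2.5000, f(x_4) = 15.625000, coefficient = 1

I ≈ (0.312500/3) × 87.890625 = 9.155273
Exact value: 9.155273
Error: 0.000000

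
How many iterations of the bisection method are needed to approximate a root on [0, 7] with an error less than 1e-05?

We need (b-a)/2^n ≤ 1e-05
(7 - 0)/2^n ≤ 1e-05
7/2^n ≤ 1e-05
2^n ≥ 700000
n ≥ log₂(700000) = 19.42
n ≥ 20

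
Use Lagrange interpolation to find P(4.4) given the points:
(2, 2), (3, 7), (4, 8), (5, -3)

Lagrange interpolation formula:
P(x) = Σ yᵢ × Lᵢ(x)
where Lᵢ(x) = Π_{j≠i} (x - xⱼ)/(xᵢ - xⱼ)

L_0(4.4) = (4.4 - 3)/(2 - 3) × (4.4 - 4)/(2 - 4) × (4.4 - 5)/(2 - 5) = 0.056000
L_1(4.4) = (4.4 - 2)/(3 - 2) × (4.4 - 4)/(3 - 4) × (4.4 - 5)/(3 - 5) = -0.288000
L_2(4.4) = (4.4 - 2)/(4 - 2) × (4.4 - 3)/(4 - 3) × (4.4 - 5)/(4 - 5) = 1.008000
L_3(4.4) = (4.4 - 2)/(5 - 2) × (4.4 - 3)/(5 - 3) × (4.4 - 4)/(5 - 4) = 0.224000

P(4.4) = 2×L_0(4.4) + 7×L_1(4.4) + 8×L_2(4.4) + (-3)×L_3(4.4)
P(4.4) = 5.488000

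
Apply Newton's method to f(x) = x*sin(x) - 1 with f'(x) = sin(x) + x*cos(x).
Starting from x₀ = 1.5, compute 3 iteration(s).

f(x) = x*sin(x) - 1
f'(x) = sin(x) + x*cos(x)
x₀ = 1.5

Newton-Raphson formula: x_{n+1} = x_n - f(x_n)/f'(x_n)

Iteration 1:
  f(1.500000) = 0.496242
  f'(1.500000) = 1.103601
  x_1 = 1.500000 - 0.496242/1.103601 = 1.050342
Iteration 2:
  f(1.050342) = -0.088730
  f'(1.050342) = 1.389902
  x_2 = 1.050342 - (-0.088730)/1.389902 = 1.114181
Iteration 3:
  f(1.114181) = 0.000033
  f'(1.114181) = 1.388807
  x_3 = 1.114181 - 0.000033/1.388807 = 1.114157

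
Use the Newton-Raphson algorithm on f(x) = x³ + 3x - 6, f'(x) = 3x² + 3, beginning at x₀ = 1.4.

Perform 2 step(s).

f(x) = x³ + 3x - 6
f'(x) = 3x² + 3
x₀ = 1.4

Newton-Raphson formula: x_{n+1} = x_n - f(x_n)/f'(x_n)

Iteration 1:
  f(1.400000) = 0.944000
  f'(1.400000) = 8.880000
  x_1 = 1.400000 - 0.944000/8.880000 = 1.293694
Iteration 2:
  f(1.293694) = 0.046263
  f'(1.293694) = 8.020930
  x_2 = 1.293694 - 0.046263/8.020930 = 1.287926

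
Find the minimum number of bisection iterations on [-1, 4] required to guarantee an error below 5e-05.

We need (b-a)/2^n ≤ 5e-05
(4 - (-1))/2^n ≤ 5e-05
5/2^n ≤ 5e-05
2^n ≥ 100000
n ≥ log₂(100000) = 16.61
n ≥ 17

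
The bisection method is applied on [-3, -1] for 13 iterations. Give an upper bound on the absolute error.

Bisection error bound: |error| ≤ (b-a)/2^n
|error| ≤ (-1 - (-3))/2^13 = 2/2^13
|error| ≤ 0.0002441406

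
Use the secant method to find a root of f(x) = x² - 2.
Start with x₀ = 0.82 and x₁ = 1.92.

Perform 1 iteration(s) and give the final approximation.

f(x) = x² - 2
x₀ = 0.82, x₁ = 1.92

Secant formula: x_{n+1} = x_n - f(x_n)(x_n - x_{n-1})/(f(x_n) - f(x_{n-1}))

Iteration 1:
  f(0.820000) = -1.327600
  f(1.920000) = 1.686400
  x_2 = 1.920000 - 1.686400×(1.920000 - 0.820000)/(1.686400 - (-1.327600))
       = 1.304526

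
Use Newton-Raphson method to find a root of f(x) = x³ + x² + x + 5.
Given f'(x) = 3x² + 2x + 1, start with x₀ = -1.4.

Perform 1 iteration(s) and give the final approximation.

f(x) = x³ + x² + x + 5
f'(x) = 3x² + 2x + 1
x₀ = -1.4

Newton-Raphson formula: x_{n+1} = x_n - f(x_n)/f'(x_n)

Iteration 1:
  f(-1.400000) = 2.816000
  f'(-1.400000) = 4.080000
  x_1 = -1.400000 - 2.816000/4.080000 = -2.090196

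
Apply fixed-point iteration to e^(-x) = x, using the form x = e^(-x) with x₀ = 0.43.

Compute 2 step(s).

Equation: e^(-x) = x
Fixed-point form: x = e^(-x)
x₀ = 0.43

x_1 = g(0.430000) = 0.650509
x_2 = g(0.650509) = 0.521780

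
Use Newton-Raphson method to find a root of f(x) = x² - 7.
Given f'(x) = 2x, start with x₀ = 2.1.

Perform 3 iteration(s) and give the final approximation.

f(x) = x² - 7
f'(x) = 2x
x₀ = 2.1

Newton-Raphson formula: x_{n+1} = x_n - f(x_n)/f'(x_n)

Iteration 1:
  f(2.100000) = -2.590000
  f'(2.100000) = 4.200000
  x_1 = 2.100000 - (-2.590000)/4.200000 = 2.716667
Iteration 2:
  f(2.716667) = 0.380278
  f'(2.716667) = 5.433333
  x_2 = 2.716667 - 0.380278/5.433333 = 2.646677
Iteration 3:
  f(2.646677) = 0.004899
  f'(2.646677) = 5.293354
  x_3 = 2.646677 - 0.004899/5.293354 = 2.645751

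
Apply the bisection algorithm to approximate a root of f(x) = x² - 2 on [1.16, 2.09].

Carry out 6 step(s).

f(x) = x² - 2
Initial interval: [1.16, 2.09]

Iteration 1:
  c_1 = (1.160000 + 2.090000)/2 = 1.625000
  f(c_1) = f(1.625000) = 0.640625
  f(a) × f(c) < 0, new interval: [1.160000, 1.625000]
Iteration 2:
  c_2 = (1.160000 + 1.625000)/2 = 1.392500
  f(c_2) = f(1.392500) = -0.060944
  f(a) × f(c) ≥ 0, new interval: [1.392500, 1.625000]
Iteration 3:
  c_3 = (1.392500 + 1.625000)/2 = 1.508750
  f(c_3) = f(1.508750) = 0.276327
  f(a) × f(c) < 0, new interval: [1.392500, 1.508750]
Iteration 4:
  c_4 = (1.392500 + 1.508750)/2 = 1.450625
  f(c_4) = f(1.450625) = 0.104313
  f(a) × f(c) < 0, new interval: [1.392500, 1.450625]
Iteration 5:
  c_5 = (1.392500 + 1.450625)/2 = 1.421563
  f(c_5) = f(1.421563) = 0.020840
  f(a) × f(c) < 0, new interval: [1.392500, 1.421563]
Iteration 6:
  c_6 = (1.392500 + 1.421563)/2 = 1.407031
  f(c_6) = f(1.407031) = -0.020263
  f(a) × f(c) ≥ 0, new interval: [1.407031, 1.421563]

After 6 iteration(s), the approximation is c_6 = 1.407031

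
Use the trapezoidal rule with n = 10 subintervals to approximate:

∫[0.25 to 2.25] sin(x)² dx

f(x) = sin(x)²
a = 0.25, b = 2.25, n = 10
h = (b - a)/n = 0.200000

Trapezoidal rule: (h/2)[f(x₀) + 2f(x₁) + 2f(x₂) + ... + f(xₙ)]

x_0 = 0.2500, f(x_0) = 0.061209, coefficient = 1
x_1 = 0.4500, f(x_1) = 0.189195, coefficient = 2
x_2 = 0.6500, f(x_2) = 0.366251, coefficient = 2
x_3 = 0.8500, f(x_3) = 0.564422, coefficient = 2
x_4 = 1.0500, f(x_4) = 0.752423, coefficient = 2
x_5 = 1.2500, f(x_5) = 0.900572, coefficient = 2
x_6 = 1.4500, f(x_6) = 0.985479, coefficient = 2
x_7 = 1.6500, f(x_7) = 0.993740, coefficient = 2
x_8 = 1.8500, f(x_8) = 0.924050, coefficient = 2
x_9 = 2.0500, f(x_9) = 0.787412, coefficient = 2
x_10 = 2.2500, f(x_10) = 0.605398, coefficient = 1

I ≈ (0.200000/2) × 13.593694 = 1.359369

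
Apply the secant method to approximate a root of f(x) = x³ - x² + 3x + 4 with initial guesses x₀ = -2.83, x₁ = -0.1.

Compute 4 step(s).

f(x) = x³ - x² + 3x + 4
x₀ = -2.83, x₁ = -0.1

Secant formula: x_{n+1} = x_n - f(x_n)(x_n - x_{n-1})/(f(x_n) - f(x_{n-1}))

Iteration 1:
  f(-2.830000) = -35.164087
  f(-0.100000) = 3.689000
  x_2 = -0.100000 - 3.689000×(-0.100000 - (-2.830000))/(3.689000 - (-35.164087))
       = -0.359206
Iteration 2:
  f(-0.100000) = 3.689000
  f(-0.359206) = 2.747003
  x_3 = -0.359206 - 2.747003×(-0.359206 - (-0.100000))/(2.747003 - 3.689000)
       = -1.115091
Iteration 3:
  f(-0.359206) = 2.747003
  f(-1.115091) = -1.975238
  x_4 = -1.115091 - (-1.975238)×(-1.115091 - (-0.359206))/(-1.975238 - 2.747003)
       = -0.798917
Iteration 4:
  f(-1.115091) = -1.975238
  f(-0.798917) = 0.455059
  x_5 = -0.798917 - 0.455059×(-0.798917 - (-1.115091))/(0.455059 - (-1.975238))
       = -0.858119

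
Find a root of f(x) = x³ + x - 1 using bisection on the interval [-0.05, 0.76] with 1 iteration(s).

f(x) = x³ + x - 1
Initial interval: [-0.05, 0.76]

Iteration 1:
  c_1 = (-0.050000 + 0.760000)/2 = 0.355000
  f(c_1) = f(0.355000) = -0.600261
  f(a) × f(c) ≥ 0, new interval: [0.355000, 0.760000]

After 1 iteration(s), the approximation is c_1 = 0.355000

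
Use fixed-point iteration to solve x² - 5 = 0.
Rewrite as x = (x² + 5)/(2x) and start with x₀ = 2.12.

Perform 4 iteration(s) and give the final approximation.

Equation: x² - 5 = 0
Fixed-point form: x = (x² + 5)/(2x)
x₀ = 2.12

x_1 = g(2.120000) = 2.239245
x_2 = g(2.239245) = 2.236070
x_3 = g(2.236070) = 2.236068
x_4 = g(2.236068) = 2.236068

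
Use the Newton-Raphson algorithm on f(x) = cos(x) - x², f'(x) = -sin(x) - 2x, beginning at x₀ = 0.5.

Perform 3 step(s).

f(x) = cos(x) - x²
f'(x) = -sin(x) - 2x
x₀ = 0.5

Newton-Raphson formula: x_{n+1} = x_n - f(x_n)/f'(x_n)

Iteration 1:
  f(0.500000) = 0.627583
  f'(0.500000) = -1.479426
  x_1 = 0.500000 - 0.627583/(-1.479426) = 0.924207
Iteration 2:
  f(0.924207) = -0.251691
  f'(0.924207) = -2.646557
  x_2 = 0.924207 - (-0.251691)/(-2.646557) = 0.829106
Iteration 3:
  f(0.829106) = -0.011881
  f'(0.829106) = -2.395539
  x_3 = 0.829106 - (-0.011881)/(-2.395539) = 0.824146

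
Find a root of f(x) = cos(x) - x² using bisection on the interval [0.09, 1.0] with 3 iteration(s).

f(x) = cos(x) - x²
Initial interval: [0.09, 1.0]

Iteration 1:
  c_1 = (0.090000 + 1.000000)/2 = 0.545000
  f(c_1) = f(0.545000) = 0.558102
  f(a) × f(c) ≥ 0, new interval: [0.545000, 1.000000]
Iteration 2:
  c_2 = (0.545000 + 1.000000)/2 = 0.772500
  f(c_2) = f(0.772500) = 0.119412
  f(a) × f(c) ≥ 0, new interval: [0.772500, 1.000000]
Iteration 3:
  c_3 = (0.772500 + 1.000000)/2 = 0.886250
  f(c_3) = f(0.886250) = -0.153117
  f(a) × f(c) < 0, new interval: [0.772500, 0.886250]

After 3 iteration(s), the approximation is c_3 = 0.886250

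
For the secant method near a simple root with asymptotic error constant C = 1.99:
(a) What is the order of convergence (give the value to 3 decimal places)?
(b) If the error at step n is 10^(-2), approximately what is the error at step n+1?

(a) Secant method has superlinear convergence with order φ = (1+√5)/2 ≈ 1.618.
    This means |e_{n+1}| ≈ C|e_n|^1.618.

(b) With |e_n| = 10^(-2) and C = 1.99:
    |e_{n+1}| ≈ 1.99 × (10^(-2))^1.618 = 1.99 × 10^(-3.24)

(a) ≈ 1.618 (golden ratio); (b) |e_{n+1}| ≈ 1.156e-03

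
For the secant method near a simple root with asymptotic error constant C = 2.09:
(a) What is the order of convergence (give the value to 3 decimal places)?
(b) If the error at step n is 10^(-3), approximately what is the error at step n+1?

(a) Secant method has superlinear convergence with order φ = (1+√5)/2 ≈ 1.618.
    This means |e_{n+1}| ≈ C|e_n|^1.618.

(b) With |e_n| = 10^(-3) and C = 2.09:
    |e_{n+1}| ≈ 2.09 × (10^(-3))^1.618 = 2.09 × 10^(-4.85)

(a) ≈ 1.618 (golden ratio); (b) |e_{n+1}| ≈ 2.924e-05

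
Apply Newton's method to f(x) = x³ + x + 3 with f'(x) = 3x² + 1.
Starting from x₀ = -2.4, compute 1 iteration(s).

f(x) = x³ + x + 3
f'(x) = 3x² + 1
x₀ = -2.4

Newton-Raphson formula: x_{n+1} = x_n - f(x_n)/f'(x_n)

Iteration 1:
  f(-2.400000) = -13.224000
  f'(-2.400000) = 18.280000
  x_1 = -2.400000 - (-13.224000)/18.280000 = -1.676586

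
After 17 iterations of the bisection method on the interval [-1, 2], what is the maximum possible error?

Bisection error bound: |error| ≤ (b-a)/2^n
|error| ≤ (2 - (-1))/2^17 = 3/2^17
|error| ≤ 0.0000228882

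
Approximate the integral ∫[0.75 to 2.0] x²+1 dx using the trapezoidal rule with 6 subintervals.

f(x) = x²+1
a = 0.75, b = 2.0, n = 6
h = (b - a)/n = 0.208333

Trapezoidal rule: (h/2)[f(x₀) + 2f(x₁) + 2f(x₂) + ... + f(xₙ)]

x_0 = 0.7500, f(x_0) = 1.562500, coefficient = 1
x_1 = 0.9583, f(x_1) = 1.918403, coefficient = 2
x_2 = 1.1667, f(x_2) = 2.361111, coefficient = 2
x_3 = 1.3750, f(x_3) = 2.890625, coefficient = 2
x_4 = 1.5833, f(x_4) = 3.506944, coefficient = 2
x_5 = 1.7917, f(x_5) = 4.210069, coefficient = 2
x_6 = 2.0000, f(x_6) = 5.000000, coefficient = 1

I ≈ (0.208333/2) × 36.336806 = 3.785084
Exact value: 3.776042
Error: 0.009042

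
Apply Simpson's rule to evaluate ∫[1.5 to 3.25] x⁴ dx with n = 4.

f(x) = x⁴
a = 1.5, b = 3.25, n = 4
h = (b - a)/n = 0.437500

Simpson's rule: (h/3)[f(x₀) + 4f(x₁) + 2f(x₂) + ... + f(xₙ)]

x_0 = 1.5000, f(x_0) = 5.062500, coefficient = 1
x_1 = 1.9375, f(x_1) = 14.091812, coefficient = 4
x_2 = 2.3750, f(x_2) = 31.816650, coefficient = 2
x_3 = 2.8125, f(x_3) = 62.570572, coefficient = 4
x_4 = 3.2500, f(x_4) = 111.566406, coefficient = 1

I ≈ (0.437500/3) × 486.911743 = 71.007963
Exact value: 70.999414
Error: 0.008548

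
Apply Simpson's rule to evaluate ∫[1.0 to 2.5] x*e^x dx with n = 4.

f(x) = x*e^x
a = 1.0, b = 2.5, n = 4
h = (b - a)/n = 0.375000

Simpson's rule: (h/3)[f(x₀) + 4f(x₁) + 2f(x₂) + ... + f(xₙ)]

x_0 = 1.0000, f(x_0) = 2.718282, coefficient = 1
x_1 = 1.3750, f(x_1) = 5.438230, coefficient = 4
x_2 = 1.7500, f(x_2) = 10.070555, coefficient = 2
x_3 = 2.1250, f(x_3) = 17.792407, coefficient = 4
x_4 = 2.5000, f(x_4) = 30.456235, coefficient = 1

I ≈ (0.375000/3) × 146.238177 = 18.279772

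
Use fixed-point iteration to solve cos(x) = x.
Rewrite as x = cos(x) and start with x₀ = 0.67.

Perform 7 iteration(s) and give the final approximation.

Equation: cos(x) = x
Fixed-point form: x = cos(x)
x₀ = 0.67

x_1 = g(0.670000) = 0.783822
x_2 = g(0.783822) = 0.708221
x_3 = g(0.708221) = 0.759521
x_4 = g(0.759521) = 0.725166
x_5 = g(0.725166) = 0.748389
x_6 = g(0.748389) = 0.732786
x_7 = g(0.732786) = 0.743314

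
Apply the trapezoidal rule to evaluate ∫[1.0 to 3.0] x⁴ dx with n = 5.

f(x) = x⁴
a = 1.0, b = 3.0, n = 5
h = (b - a)/n = 0.400000

Trapezoidal rule: (h/2)[f(x₀) + 2f(x₁) + 2f(x₂) + ... + f(xₙ)]

x_0 = 1.0000, f(x_0) = 1.000000, coefficient = 1
x_1 = 1.4000, f(x_1) = 3.841600, coefficient = 2
x_2 = 1.8000, f(x_2) = 10.497600, coefficient = 2
x_3 = 2.2000, f(x_3) = 23.425600, coefficient = 2
x_4 = 2.6000, f(x_4) = 45.697600, coefficient = 2
x_5 = 3.0000, f(x_5) = 81.000000, coefficient = 1

I ≈ (0.400000/2) × 248.924800 = 49.784960
Exact value: 48.400000
Error: 1.384960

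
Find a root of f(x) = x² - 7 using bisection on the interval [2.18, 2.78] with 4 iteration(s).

f(x) = x² - 7
Initial interval: [2.18, 2.78]

Iteration 1:
  c_1 = (2.180000 + 2.780000)/2 = 2.480000
  f(c_1) = f(2.480000) = -0.849600
  f(a) × f(c) ≥ 0, new interval: [2.480000, 2.780000]
Iteration 2:
  c_2 = (2.480000 + 2.780000)/2 = 2.630000
  f(c_2) = f(2.630000) = -0.083100
  f(a) × f(c) ≥ 0, new interval: [2.630000, 2.780000]
Iteration 3:
  c_3 = (2.630000 + 2.780000)/2 = 2.705000
  f(c_3) = f(2.705000) = 0.317025
  f(a) × f(c) < 0, new interval: [2.630000, 2.705000]
Iteration 4:
  c_4 = (2.630000 + 2.705000)/2 = 2.667500
  f(c_4) = f(2.667500) = 0.115556
  f(a) × f(c) < 0, new interval: [2.630000, 2.667500]

After 4 iteration(s), the approximation is c_4 = 2.667500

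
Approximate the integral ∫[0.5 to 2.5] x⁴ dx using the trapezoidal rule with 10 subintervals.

f(x) = x⁴
a = 0.5, b = 2.5, n = 10
h = (b - a)/n = 0.200000

Trapezoidal rule: (h/2)[f(x₀) + 2f(x₁) + 2f(x₂) + ... + f(xₙ)]

x_0 = 0.5000, f(x_0) = 0.062500, coefficient = 1
x_1 = 0.7000, f(x_1) = 0.240100, coefficient = 2
x_2 = 0.9000, f(x_2) = 0.656100, coefficient = 2
x_3 = 1.1000, f(x_3) = 1.464100, coefficient = 2
x_4 = 1.3000, f(x_4) = 2.856100, coefficient = 2
x_5 = 1.5000, f(x_5) = 5.062500, coefficient = 2
x_6 = 1.7000, f(x_6) = 8.352100, coefficient = 2
x_7 = 1.9000, f(x_7) = 13.032100, coefficient = 2
x_8 = 2.1000, f(x_8) = 19.448100, coefficient = 2
x_9 = 2.3000, f(x_9) = 27.984100, coefficient = 2
x_10 = 2.5000, f(x_10) = 39.062500, coefficient = 1

I ≈ (0.200000/2) × 197.315600 = 19.731560
Exact value: 19.525000
Error: 0.206560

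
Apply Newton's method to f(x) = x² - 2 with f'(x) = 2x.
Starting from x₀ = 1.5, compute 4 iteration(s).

f(x) = x² - 2
f'(x) = 2x
x₀ = 1.5

Newton-Raphson formula: x_{n+1} = x_n - f(x_n)/f'(x_n)

Iteration 1:
  f(1.500000) = 0.250000
  f'(1.500000) = 3.000000
  x_1 = 1.500000 - 0.250000/3.000000 = 1.416667
Iteration 2:
  f(1.416667) = 0.006944
  f'(1.416667) = 2.833333
  x_2 = 1.416667 - 0.006944/2.833333 = 1.414216
Iteration 3:
  f(1.414216) = 0.000006
  f'(1.414216) = 2.828431
  x_3 = 1.414216 - 0.000006/2.828431 = 1.414214
Iteration 4:
  f(1.414214) = 0.000000
  f'(1.414214) = 2.828427
  x_4 = 1.414214 - 0.000000/2.828427 = 1.414214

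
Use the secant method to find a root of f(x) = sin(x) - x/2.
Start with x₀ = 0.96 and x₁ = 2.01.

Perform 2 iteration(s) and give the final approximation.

f(x) = sin(x) - x/2
x₀ = 0.96, x₁ = 2.01

Secant formula: x_{n+1} = x_n - f(x_n)(x_n - x_{n-1})/(f(x_n) - f(x_{n-1}))

Iteration 1:
  f(0.960000) = 0.339192
  f(2.010000) = -0.099909
  x_2 = 2.010000 - (-0.099909)×(2.010000 - 0.960000)/(-0.099909 - 0.339192)
       = 1.771092
Iteration 2:
  f(2.010000) = -0.099909
  f(1.771092) = 0.094462
  x_3 = 1.771092 - 0.094462×(1.771092 - 2.010000)/(0.094462 - (-0.099909))
       = 1.887198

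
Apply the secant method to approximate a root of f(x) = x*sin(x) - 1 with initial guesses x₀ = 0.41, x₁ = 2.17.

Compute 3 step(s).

f(x) = x*sin(x) - 1
x₀ = 0.41, x₁ = 2.17

Secant formula: x_{n+1} = x_n - f(x_n)(x_n - x_{n-1})/(f(x_n) - f(x_{n-1}))

Iteration 1:
  f(0.410000) = -0.836570
  f(2.170000) = 0.791953
  x_2 = 2.170000 - 0.791953×(2.170000 - 0.410000)/(0.791953 - (-0.836570))
       = 1.314109
Iteration 2:
  f(2.170000) = 0.791953
  f(1.314109) = 0.271054
  x_3 = 1.314109 - 0.271054×(1.314109 - 2.170000)/(0.271054 - 0.791953)
       = 0.868739
Iteration 3:
  f(1.314109) = 0.271054
  f(0.868739) = -0.336704
  x_4 = 0.868739 - (-0.336704)×(0.868739 - 1.314109)/(-0.336704 - 0.271054)
       = 1.115479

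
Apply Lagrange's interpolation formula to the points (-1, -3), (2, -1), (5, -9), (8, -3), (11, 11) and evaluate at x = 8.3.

Lagrange interpolation formula:
P(x) = Σ yᵢ × Lᵢ(x)
where Lᵢ(x) = Π_{j≠i} (x - xⱼ)/(xᵢ - xⱼ)

L_0(8.3) = (8.3 - 2)/(-1 - 2) × (8.3 - 5)/(-1 - 5) × (8.3 - 8)/(-1 - 8) × (8.3 - 11)/(-1 - 11) = -0.008663
L_1(8.3) = (8.3 - (-1))/(2 - (-1)) × (8.3 - 5)/(2 - 5) × (8.3 - 8)/(2 - 8) × (8.3 - 11)/(2 - 11) = 0.051150
L_2(8.3) = (8.3 - (-1))/(5 - (-1)) × (8.3 - 2)/(5 - 2) × (8.3 - 8)/(5 - 8) × (8.3 - 11)/(5 - 11) = -0.146475
L_3(8.3) = (8.3 - (-1))/(8 - (-1)) × (8.3 - 2)/(8 - 2) × (8.3 - 5)/(8 - 5) × (8.3 - 11)/(8 - 11) = 1.074150
L_4(8.3) = (8.3 - (-1))/(11 - (-1)) × (8.3 - 2)/(11 - 2) × (8.3 - 5)/(11 - 5) × (8.3 - 8)/(11 - 8) = 0.029838

P(8.3) = (-3)×L_0(8.3) + (-1)×L_1(8.3) + (-9)×L_2(8.3) + (-3)×L_3(8.3) + 11×L_4(8.3)
P(8.3) = -1.601125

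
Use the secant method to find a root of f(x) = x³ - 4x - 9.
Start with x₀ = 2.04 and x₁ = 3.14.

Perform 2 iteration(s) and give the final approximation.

f(x) = x³ - 4x - 9
x₀ = 2.04, x₁ = 3.14

Secant formula: x_{n+1} = x_n - f(x_n)(x_n - x_{n-1})/(f(x_n) - f(x_{n-1}))

Iteration 1:
  f(2.040000) = -8.670336
  f(3.140000) = 9.399144
  x_2 = 3.140000 - 9.399144×(3.140000 - 2.040000)/(9.399144 - (-8.670336))
       = 2.567816
Iteration 2:
  f(3.140000) = 9.399144
  f(2.567816) = -2.339902
  x_3 = 2.567816 - (-2.339902)×(2.567816 - 3.140000)/(-2.339902 - 9.399144)
       = 2.681868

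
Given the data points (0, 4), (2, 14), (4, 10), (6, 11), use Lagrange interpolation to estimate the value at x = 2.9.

Lagrange interpolation formula:
P(x) = Σ yᵢ × Lᵢ(x)
where Lᵢ(x) = Π_{j≠i} (x - xⱼ)/(xᵢ - xⱼ)

L_0(2.9) = (2.9 - 2)/(0 - 2) × (2.9 - 4)/(0 - 4) × (2.9 - 6)/(0 - 6) = -0.063938
L_1(2.9) = (2.9 - 0)/(2 - 0) × (2.9 - 4)/(2 - 4) × (2.9 - 6)/(2 - 6) = 0.618062
L_2(2.9) = (2.9 - 0)/(4 - 0) × (2.9 - 2)/(4 - 2) × (2.9 - 6)/(4 - 6) = 0.505687
L_3(2.9) = (2.9 - 0)/(6 - 0) × (2.9 - 2)/(6 - 2) × (2.9 - 4)/(6 - 4) = -0.059812

P(2.9) = 4×L_0(2.9) + 14×L_1(2.9) + 10×L_2(2.9) + 11×L_3(2.9)
P(2.9) = 12.796062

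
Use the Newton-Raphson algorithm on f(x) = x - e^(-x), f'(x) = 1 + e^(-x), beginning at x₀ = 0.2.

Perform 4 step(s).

f(x) = x - e^(-x)
f'(x) = 1 + e^(-x)
x₀ = 0.2

Newton-Raphson formula: x_{n+1} = x_n - f(x_n)/f'(x_n)

Iteration 1:
  f(0.200000) = -0.618731
  f'(0.200000) = 1.818731
  x_1 = 0.200000 - (-0.618731)/1.818731 = 0.540199
Iteration 2:
  f(0.540199) = -0.042433
  f'(0.540199) = 1.582632
  x_2 = 0.540199 - (-0.042433)/1.582632 = 0.567011
Iteration 3:
  f(0.567011) = -0.000208
  f'(0.567011) = 1.567218
  x_3 = 0.567011 - (-0.000208)/1.567218 = 0.567143
Iteration 4:
  f(0.567143) = 0.000000
  f'(0.567143) = 1.567143
  x_4 = 0.567143 - 0.000000/1.567143 = 0.567143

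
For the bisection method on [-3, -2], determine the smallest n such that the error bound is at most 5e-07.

We need (b-a)/2^n ≤ 5e-07
(-2 - (-3))/2^n ≤ 5e-07
1/2^n ≤ 5e-07
2^n ≥ 2000000
n ≥ log₂(2000000) = 20.93
n ≥ 21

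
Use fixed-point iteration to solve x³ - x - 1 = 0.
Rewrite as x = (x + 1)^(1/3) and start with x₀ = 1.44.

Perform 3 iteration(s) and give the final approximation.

Equation: x³ - x - 1 = 0
Fixed-point form: x = (x + 1)^(1/3)
x₀ = 1.44

x_1 = g(1.440000) = 1.346263
x_2 = g(1.346263) = 1.328798
x_3 = g(1.328798) = 1.325492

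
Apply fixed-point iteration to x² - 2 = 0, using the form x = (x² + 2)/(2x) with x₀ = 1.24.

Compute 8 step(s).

Equation: x² - 2 = 0
Fixed-point form: x = (x² + 2)/(2x)
x₀ = 1.24

x_1 = g(1.240000) = 1.426452
x_2 = g(1.426452) = 1.414266
x_3 = g(1.414266) = 1.414214
x_4 = g(1.414214) = 1.414214
x_5 = g(1.414214) = 1.414214
x_6 = g(1.414214) = 1.414214
x_7 = g(1.414214) = 1.414214
x_8 = g(1.414214) = 1.414214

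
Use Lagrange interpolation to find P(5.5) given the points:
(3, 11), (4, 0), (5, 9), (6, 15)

Lagrange interpolation formula:
P(x) = Σ yᵢ × Lᵢ(x)
where Lᵢ(x) = Π_{j≠i} (x - xⱼ)/(xᵢ - xⱼ)

L_0(5.5) = (5.5 - 4)/(3 - 4) × (5.5 - 5)/(3 - 5) × (5.5 - 6)/(3 - 6) = 0.062500
L_1(5.5) = (5.5 - 3)/(4 - 3) × (5.5 - 5)/(4 - 5) × (5.5 - 6)/(4 - 6) = -0.312500
L_2(5.5) = (5.5 - 3)/(5 - 3) × (5.5 - 4)/(5 - 4) × (5.5 - 6)/(5 - 6) = 0.937500
L_3(5.5) = (5.5 - 3)/(6 - 3) × (5.5 - 4)/(6 - 4) × (5.5 - 5)/(6 - 5) = 0.312500

P(5.5) = 11×L_0(5.5) + 0×L_1(5.5) + 9×L_2(5.5) + 15×L_3(5.5)
P(5.5) = 13.812500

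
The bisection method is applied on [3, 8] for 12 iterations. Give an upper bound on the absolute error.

Bisection error bound: |error| ≤ (b-a)/2^n
|error| ≤ (8 - 3)/2^12 = 5/2^12
|error| ≤ 0.0012207031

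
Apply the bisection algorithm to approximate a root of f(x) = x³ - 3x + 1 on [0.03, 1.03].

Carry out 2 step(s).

f(x) = x³ - 3x + 1
Initial interval: [0.03, 1.03]

Iteration 1:
  c_1 = (0.030000 + 1.030000)/2 = 0.530000
  f(c_1) = f(0.530000) = -0.441123
  f(a) × f(c) < 0, new interval: [0.030000, 0.530000]
Iteration 2:
  c_2 = (0.030000 + 0.530000)/2 = 0.280000
  f(c_2) = f(0.280000) = 0.181952
  f(a) × f(c) ≥ 0, new interval: [0.280000, 0.530000]

After 2 iteration(s), the approximation is c_2 = 0.280000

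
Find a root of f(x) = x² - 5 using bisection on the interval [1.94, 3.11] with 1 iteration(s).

f(x) = x² - 5
Initial interval: [1.94, 3.11]

Iteration 1:
  c_1 = (1.940000 + 3.110000)/2 = 2.525000
  f(c_1) = f(2.525000) = 1.375625
  f(a) × f(c) < 0, new interval: [1.940000, 2.525000]

After 1 iteration(s), the approximation is c_1 = 2.525000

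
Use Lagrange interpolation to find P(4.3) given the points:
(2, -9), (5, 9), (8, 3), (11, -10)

Lagrange interpolation formula:
P(x) = Σ yᵢ × Lᵢ(x)
where Lᵢ(x) = Π_{j≠i} (x - xⱼ)/(xᵢ - xⱼ)

L_0(4.3) = (4.3 - 5)/(2 - 5) × (4.3 - 8)/(2 - 8) × (4.3 - 11)/(2 - 11) = 0.107117
L_1(4.3) = (4.3 - 2)/(5 - 2) × (4.3 - 8)/(5 - 8) × (4.3 - 11)/(5 - 11) = 1.055870
L_2(4.3) = (4.3 - 2)/(8 - 2) × (4.3 - 5)/(8 - 5) × (4.3 - 11)/(8 - 11) = -0.199759
L_3(4.3) = (4.3 - 2)/(11 - 2) × (4.3 - 5)/(11 - 5) × (4.3 - 8)/(11 - 8) = 0.036772

P(4.3) = (-9)×L_0(4.3) + 9×L_1(4.3) + 3×L_2(4.3) + (-10)×L_3(4.3)
P(4.3) = 7.571784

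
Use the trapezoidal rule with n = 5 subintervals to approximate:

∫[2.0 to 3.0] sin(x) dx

f(x) = sin(x)
a = 2.0, b = 3.0, n = 5
h = (b - a)/n = 0.200000

Trapezoidal rule: (h/2)[f(x₀) + 2f(x₁) + 2f(x₂) + ... + f(xₙ)]

x_0 = 2.0000, f(x_0) = 0.909297, coefficient = 1
x_1 = 2.2000, f(x_1) = 0.808496, coefficient = 2
x_2 = 2.4000, f(x_2) = 0.675463, coefficient = 2
x_3 = 2.6000, f(x_3) = 0.515501, coefficient = 2
x_4 = 2.8000, f(x_4) = 0.334988, coefficient = 2
x_5 = 3.0000, f(x_5) = 0.141120, coefficient = 1

I ≈ (0.200000/2) × 5.719316 = 0.571932
Exact value: 0.573846
Error: 0.001914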